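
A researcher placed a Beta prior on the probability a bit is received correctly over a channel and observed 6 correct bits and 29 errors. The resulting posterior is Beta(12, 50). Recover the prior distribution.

Beta(6, 21)

Beta is conjugate to the binomial likelihood: posterior = Beta(a+s, b+f).
Subtract the data counts: 12−6=6, 50−29=21.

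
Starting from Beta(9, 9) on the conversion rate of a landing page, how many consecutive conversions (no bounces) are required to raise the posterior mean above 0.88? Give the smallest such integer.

After k conversions and 0 bounces the posterior is Beta(9+k, 9), with mean (9+k)/(9+9+k).
Set (9+k)/(18+k) > 0.88 and solve: k > (0.88·18 − 9)/(1 − 0.88) = 57.000.
The smallest integer exceeding 57.000 is 58, and checking k=58: (67)/(76) = 0.8816 > 0.88.

k = 58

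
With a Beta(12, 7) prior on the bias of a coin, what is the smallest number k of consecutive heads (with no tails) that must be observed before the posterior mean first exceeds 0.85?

After k heads and 0 tails the posterior is Beta(12+k, 7), with mean (12+k)/(12+7+k).
Set (12+k)/(19+k) > 0.85 and solve: k > (0.85·19 − 12)/(1 − 0.85) = 27.667.
The smallest integer exceeding 27.667 is 28.

k = 28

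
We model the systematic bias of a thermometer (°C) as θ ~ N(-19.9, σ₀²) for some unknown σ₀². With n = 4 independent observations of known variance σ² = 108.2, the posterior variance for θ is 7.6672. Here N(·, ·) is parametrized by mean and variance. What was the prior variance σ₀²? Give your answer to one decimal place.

For the Normal–Normal model with known σ², precisions add: τ_n = τ₀ + n/σ².
So 1/σ₀² = 1/7.6672 − 4/108.2 = 0.130426 − 0.036969 = 0.093457.
Hence σ₀² = 1/0.093457 ≈ 10.7.

σ₀² = 10.7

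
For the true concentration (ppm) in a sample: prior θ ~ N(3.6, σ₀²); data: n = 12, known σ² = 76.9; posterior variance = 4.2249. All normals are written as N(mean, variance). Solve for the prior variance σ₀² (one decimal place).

σ₀² = 12.4

Posterior precision equals prior precision plus data precision: 1/σ_n² = 1/σ₀² + n/σ².
So 1/σ₀² = 1/4.2249 − 12/76.9 = 0.236692 − 0.156047 = 0.080645.
Hence σ₀² = 1/0.080645 ≈ 12.4.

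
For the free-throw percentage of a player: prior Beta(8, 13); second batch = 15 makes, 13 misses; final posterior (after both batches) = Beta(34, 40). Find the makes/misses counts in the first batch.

Because Beta–binomial updating is additive in the counts, the combined data contributed (α_post−α_prior, β_post−β_prior) successes and failures.
Total across both batches: 34−8=26 makes, 40−13=27 misses.
Subtract the second batch: 26−15=11 makes and 27−13=14 misses.

11 makes and 14 misses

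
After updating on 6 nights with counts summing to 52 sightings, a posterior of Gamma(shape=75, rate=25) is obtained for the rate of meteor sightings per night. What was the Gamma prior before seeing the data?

Gamma(shape=23, rate=19)

Gamma–Poisson conjugacy: posterior shape = α + Σxᵢ, posterior rate = β + n.
So α = 75 − 52 = 23 and β = 25 − 6 = 19.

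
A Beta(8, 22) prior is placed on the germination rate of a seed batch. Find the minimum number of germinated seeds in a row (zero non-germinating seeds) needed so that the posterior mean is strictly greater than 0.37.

k = 5

After k germinated seeds and 0 non-germinating seeds the posterior is Beta(8+k, 22), with mean (8+k)/(8+22+k).
Set (8+k)/(30+k) > 0.37 and solve: k > (0.37·30 − 8)/(1 − 0.37) = 4.921.
The smallest integer exceeding 4.921 is 5, and checking k=5: (13)/(35) = 0.3714 > 0.37.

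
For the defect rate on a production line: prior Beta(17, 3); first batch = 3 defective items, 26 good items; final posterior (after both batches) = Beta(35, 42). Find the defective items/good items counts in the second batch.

Sequential conjugate updates are equivalent to a single update on the pooled data, so total successes = posterior α − prior α and total failures = posterior β − prior β.
Total across both batches: 35−17=18 defective items, 42−3=39 good items.
Subtract the first batch: 18−3=15 defective items and 39−26=13 good items.

15 defective items and 13 good items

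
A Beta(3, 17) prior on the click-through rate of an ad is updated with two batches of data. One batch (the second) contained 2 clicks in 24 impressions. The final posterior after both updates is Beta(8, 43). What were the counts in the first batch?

Because Beta–binomial updating is additive in the counts, the combined data contributed (α_post−α_prior, β_post−β_prior) successes and failures.
Total across both batches: 8−3=5 clicks, 43−17=26 non-clicks.
Subtract the second batch: 5−2=3 clicks and 26−22=4 non-clicks.

3 clicks and 4 non-clicks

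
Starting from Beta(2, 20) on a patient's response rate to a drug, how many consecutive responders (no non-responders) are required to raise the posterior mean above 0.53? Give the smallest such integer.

k = 21

After k responders and 0 non-responders the posterior is Beta(2+k, 20), with mean (2+k)/(2+20+k).
Set (2+k)/(22+k) > 0.53 and solve: k > (0.53·22 − 2)/(1 − 0.53) = 20.553.
The smallest integer exceeding 20.553 is 21.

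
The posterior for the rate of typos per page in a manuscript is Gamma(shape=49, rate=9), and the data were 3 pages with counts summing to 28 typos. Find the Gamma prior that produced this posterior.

Gamma–Poisson conjugacy: posterior shape = α + Σxᵢ, posterior rate = β + n.
So α = 49 − 28 = 21 and β = 9 − 3 = 6.

Gamma(shape=21, rate=6)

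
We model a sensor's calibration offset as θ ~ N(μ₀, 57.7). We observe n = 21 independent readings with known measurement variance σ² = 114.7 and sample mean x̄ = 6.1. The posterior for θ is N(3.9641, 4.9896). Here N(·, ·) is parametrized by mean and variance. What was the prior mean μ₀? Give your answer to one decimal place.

With known observation variance, the Normal–Normal posterior has precision τ_n = τ₀ + n/σ² and mean μ_n = (τ₀μ₀ + (n/σ²)x̄)/τ_n.
Here τ₀ = 1/57.7 = 0.017331 and τ_data = 21/114.7 = 0.183086, so τ_n = 0.200417.
Rearranging for μ₀: μ₀ = (μ_n·τ_n − τ_data·x̄)/τ₀ = (3.9641·0.200417 − 0.183086·6.1) / 0.017331 = -0.322352/0.017331 ≈ -18.6.

μ₀ = -18.6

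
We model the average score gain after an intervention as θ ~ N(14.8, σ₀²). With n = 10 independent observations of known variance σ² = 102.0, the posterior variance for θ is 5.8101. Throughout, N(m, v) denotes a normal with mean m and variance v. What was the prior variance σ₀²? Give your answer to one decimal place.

σ₀² = 13.5

For the Normal–Normal model with known σ², precisions add: τ_n = τ₀ + n/σ².
So 1/σ₀² = 1/5.8101 − 10/102.0 = 0.172114 − 0.098039 = 0.074075.
Hence σ₀² = 1/0.074075 ≈ 13.5.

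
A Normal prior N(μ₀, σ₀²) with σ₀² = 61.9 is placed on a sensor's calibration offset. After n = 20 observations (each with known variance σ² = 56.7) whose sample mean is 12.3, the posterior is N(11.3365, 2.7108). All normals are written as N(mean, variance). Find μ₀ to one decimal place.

With known observation variance, the Normal–Normal posterior has precision τ_n = τ₀ + n/σ² and mean μ_n = (τ₀μ₀ + (n/σ²)x̄)/τ_n.
Here τ₀ = 1/61.9 = 0.016155 and τ_data = 20/56.7 = 0.352734, so τ_n = 0.368889.
Rearranging for μ₀: μ₀ = (μ_n·τ_n − τ_data·x̄)/τ₀ = (11.3365·0.368889 − 0.352734·12.3) / 0.016155 = -0.156718/0.016155 ≈ -9.7.

μ₀ = -9.7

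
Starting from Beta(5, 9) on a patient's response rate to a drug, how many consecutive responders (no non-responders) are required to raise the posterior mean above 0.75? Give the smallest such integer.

After k responders and 0 non-responders the posterior is Beta(5+k, 9), with mean (5+k)/(5+9+k).
Set (5+k)/(14+k) > 0.75 and solve: k > (0.75·14 − 5)/(1 − 0.75) = 22.000.
The smallest integer exceeding 22.000 is 23.

k = 23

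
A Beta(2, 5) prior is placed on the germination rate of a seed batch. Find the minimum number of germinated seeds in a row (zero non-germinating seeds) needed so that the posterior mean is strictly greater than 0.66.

After k germinated seeds and 0 non-germinating seeds the posterior is Beta(2+k, 5), with mean (2+k)/(2+5+k).
Set (2+k)/(7+k) > 0.66 and solve: k > (0.66·7 − 2)/(1 − 0.66) = 7.706.
The smallest integer exceeding 7.706 is 8, and checking k=8: (10)/(15) = 0.6667 > 0.66.

k = 8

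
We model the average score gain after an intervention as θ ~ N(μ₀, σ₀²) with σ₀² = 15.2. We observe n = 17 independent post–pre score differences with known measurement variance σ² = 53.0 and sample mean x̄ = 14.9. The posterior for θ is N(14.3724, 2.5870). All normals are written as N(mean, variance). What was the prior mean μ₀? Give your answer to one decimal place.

With known observation variance, the Normal–Normal posterior has precision τ_n = τ₀ + n/σ² and mean μ_n = (τ₀μ₀ + (n/σ²)x̄)/τ_n.
Here τ₀ = 1/15.2 = 0.065789 and τ_data = 17/53.0 = 0.320755, so τ_n = 0.386544.
Rearranging for μ₀: μ₀ = (μ_n·τ_n − τ_data·x̄)/τ₀ = (14.3724·0.386544 − 0.320755·14.9) / 0.065789 = 0.776315/0.065789 ≈ 11.8.

μ₀ = 11.8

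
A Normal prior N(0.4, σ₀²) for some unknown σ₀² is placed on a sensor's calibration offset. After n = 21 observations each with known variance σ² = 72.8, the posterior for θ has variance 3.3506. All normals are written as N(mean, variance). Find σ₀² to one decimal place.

σ₀² = 100.1

For the Normal–Normal model with known σ², precisions add: τ_n = τ₀ + n/σ².
So 1/σ₀² = 1/3.3506 − 21/72.8 = 0.298454 − 0.288462 = 0.009992.
Hence σ₀² = 1/0.009992 ≈ 100.1.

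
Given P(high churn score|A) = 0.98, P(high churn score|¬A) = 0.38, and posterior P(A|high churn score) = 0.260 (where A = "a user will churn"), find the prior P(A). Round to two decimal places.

In odds form, posterior odds = prior odds × likelihood ratio, so prior odds = posterior odds ÷ LR.
Posterior odds = 0.260/(1−0.260) = 0.3514. LR = 0.98/0.38 = 2.5789.
Prior odds = 0.3514/2.5789 = 0.1363, so P(A) = 0.1363/(1+0.1363) ≈ 0.12.

P(A) = 0.12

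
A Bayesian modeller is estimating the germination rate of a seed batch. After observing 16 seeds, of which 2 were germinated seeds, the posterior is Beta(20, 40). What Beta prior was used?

Beta(18, 26)

A Beta(α, β) prior with s successes and f failures in binomial data gives a Beta(α+s, β+f) posterior.
Subtract the data counts: 20−2=18, 40−14=26.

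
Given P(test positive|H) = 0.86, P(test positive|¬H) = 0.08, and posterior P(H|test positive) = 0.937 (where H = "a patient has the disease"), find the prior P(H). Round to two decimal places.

P(H) = 0.58

Bayes' rule in odds form gives O(H|E) = O(H)·[P(E|H)/P(E|¬H)], hence O(H) = O(H|E)/LR.
Posterior odds = 0.937/(1−0.937) = 14.8730. LR = 0.86/0.08 = 10.7500.
Prior odds = 14.8730/10.7500 = 1.3835, so P(H) = 1.3835/(1+1.3835) ≈ 0.58.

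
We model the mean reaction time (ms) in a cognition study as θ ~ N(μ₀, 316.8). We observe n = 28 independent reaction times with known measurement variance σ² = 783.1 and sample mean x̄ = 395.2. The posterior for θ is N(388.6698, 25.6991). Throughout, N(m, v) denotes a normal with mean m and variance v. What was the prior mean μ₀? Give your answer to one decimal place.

μ₀ = 314.7

The posterior mean is a precision-weighted average: μ_n = (τ₀μ₀ + τ_data·x̄)/(τ₀+τ_data), with τ₀=1/σ₀² and τ_data=n/σ².
Here τ₀ = 1/316.8 = 0.003157 and τ_data = 28/783.1 = 0.035755, so τ_n = 0.038912.
Rearranging for μ₀: μ₀ = (μ_n·τ_n − τ_data·x̄)/τ₀ = (388.6698·0.038912 − 0.035755·395.2) / 0.003157 = 0.993543/0.003157 ≈ 314.7.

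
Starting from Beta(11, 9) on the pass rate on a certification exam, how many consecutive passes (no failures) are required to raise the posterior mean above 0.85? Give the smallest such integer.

After k passes and 0 failures the posterior is Beta(11+k, 9), with mean (11+k)/(11+9+k).
Set (11+k)/(20+k) > 0.85 and solve: k > (0.85·20 − 11)/(1 − 0.85) = 40.000.
The smallest integer exceeding 40.000 is 41, and checking k=41: (52)/(61) = 0.8525 > 0.85.

k = 41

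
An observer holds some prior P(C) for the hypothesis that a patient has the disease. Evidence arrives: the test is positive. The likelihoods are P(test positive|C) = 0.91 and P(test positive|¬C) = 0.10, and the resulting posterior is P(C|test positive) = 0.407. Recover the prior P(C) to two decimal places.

Bayes' rule in odds form gives O(C|E) = O(C)·[P(E|C)/P(E|¬C)], hence O(C) = O(C|E)/LR.
Posterior odds = 0.407/(1−0.407) = 0.6863. LR = 0.91/0.10 = 9.1000.
Prior odds = 0.6863/9.1000 = 0.0754, so P(C) = 0.0754/(1+0.0754) ≈ 0.07.

P(C) = 0.07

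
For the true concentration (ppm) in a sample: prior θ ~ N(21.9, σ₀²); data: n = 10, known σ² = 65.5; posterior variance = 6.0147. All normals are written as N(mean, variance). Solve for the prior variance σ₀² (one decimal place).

σ₀² = 73.6

Posterior precision equals prior precision plus data precision: 1/σ_n² = 1/σ₀² + n/σ².
So 1/σ₀² = 1/6.0147 − 10/65.5 = 0.166259 − 0.152672 = 0.013587.
Hence σ₀² = 1/0.013587 ≈ 73.6.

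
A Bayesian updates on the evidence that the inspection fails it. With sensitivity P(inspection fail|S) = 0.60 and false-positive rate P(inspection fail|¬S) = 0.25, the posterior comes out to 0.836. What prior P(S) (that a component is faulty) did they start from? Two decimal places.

Bayes' rule in odds form gives O(S|E) = O(S)·[P(E|S)/P(E|¬S)], hence O(S) = O(S|E)/LR.
Posterior odds = 0.836/(1−0.836) = 5.0976. LR = 0.60/0.25 = 2.4000.
Prior odds = 5.0976/2.4000 = 2.1240, so P(S) = 2.1240/(1+2.1240) ≈ 0.68.

P(S) = 0.68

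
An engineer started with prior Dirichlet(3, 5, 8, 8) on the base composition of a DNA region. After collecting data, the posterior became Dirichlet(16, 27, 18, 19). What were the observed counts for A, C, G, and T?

For a Dirichlet(α) prior with multinomial counts c, the posterior is Dirichlet(α + c) componentwise.
Counts are posterior − prior componentwise: 16−3=13, 27−5=22, 18−8=10, 19−8=11.

counts (13, 22, 10, 11)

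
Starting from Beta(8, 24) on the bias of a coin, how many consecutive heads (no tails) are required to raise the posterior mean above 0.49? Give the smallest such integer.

After k heads and 0 tails the posterior is Beta(8+k, 24), with mean (8+k)/(8+24+k).
Set (8+k)/(32+k) > 0.49 and solve: k > (0.49·32 − 8)/(1 − 0.49) = 15.059.
The smallest integer exceeding 15.059 is 16, and checking k=16: (24)/(48) = 0.5000 > 0.49.

k = 16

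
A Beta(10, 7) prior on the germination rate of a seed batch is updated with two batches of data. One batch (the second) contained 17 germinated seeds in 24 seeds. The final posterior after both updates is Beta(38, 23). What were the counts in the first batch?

11 germinated seeds and 9 non-germinating seeds

Sequential conjugate updates are equivalent to a single update on the pooled data, so total successes = posterior α − prior α and total failures = posterior β − prior β.
Total across both batches: 38−10=28 germinated seeds, 23−7=16 non-germinating seeds.
Subtract the second batch: 28−17=11 germinated seeds and 16−7=9 non-germinating seeds.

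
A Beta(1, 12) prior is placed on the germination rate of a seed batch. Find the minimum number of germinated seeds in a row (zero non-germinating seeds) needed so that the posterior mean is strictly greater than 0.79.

k = 45

After k germinated seeds and 0 non-germinating seeds the posterior is Beta(1+k, 12), with mean (1+k)/(1+12+k).
Set (1+k)/(13+k) > 0.79 and solve: k > (0.79·13 − 1)/(1 − 0.79) = 44.143.
The smallest integer exceeding 44.143 is 45.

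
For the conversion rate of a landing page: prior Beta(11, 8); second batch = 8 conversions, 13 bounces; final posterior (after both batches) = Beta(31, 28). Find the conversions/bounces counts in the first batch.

12 conversions and 7 bounces

Sequential conjugate updates are equivalent to a single update on the pooled data, so total successes = posterior α − prior α and total failures = posterior β − prior β.
Total across both batches: 31−11=20 conversions, 28−8=20 bounces.
Subtract the second batch: 20−8=12 conversions and 20−13=7 bounces.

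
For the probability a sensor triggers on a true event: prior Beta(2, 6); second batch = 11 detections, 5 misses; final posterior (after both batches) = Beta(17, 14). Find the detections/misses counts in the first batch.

4 detections and 3 misses

Sequential conjugate updates are equivalent to a single update on the pooled data, so total successes = posterior α − prior α and total failures = posterior β − prior β.
Total across both batches: 17−2=15 detections, 14−6=8 misses.
Subtract the second batch: 15−11=4 detections and 8−5=3 misses.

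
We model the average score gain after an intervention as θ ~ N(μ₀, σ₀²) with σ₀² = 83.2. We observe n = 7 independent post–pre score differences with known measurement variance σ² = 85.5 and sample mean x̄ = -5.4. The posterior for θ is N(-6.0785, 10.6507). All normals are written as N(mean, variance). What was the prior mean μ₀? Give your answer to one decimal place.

The posterior mean is a precision-weighted average: μ_n = (τ₀μ₀ + τ_data·x̄)/(τ₀+τ_data), with τ₀=1/σ₀² and τ_data=n/σ².
Here τ₀ = 1/83.2 = 0.012019 and τ_data = 7/85.5 = 0.081871, so τ_n = 0.093890.
Rearranging for μ₀: μ₀ = (μ_n·τ_n − τ_data·x̄)/τ₀ = (-6.0785·0.093890 − 0.081871·-5.4) / 0.012019 = -0.128607/0.012019 ≈ -10.7.

μ₀ = -10.7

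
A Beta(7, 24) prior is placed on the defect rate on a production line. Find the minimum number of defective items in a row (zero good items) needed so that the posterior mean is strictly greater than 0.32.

After k defective items and 0 good items the posterior is Beta(7+k, 24), with mean (7+k)/(7+24+k).
Set (7+k)/(31+k) > 0.32 and solve: k > (0.32·31 − 7)/(1 − 0.32) = 4.294.
The smallest integer exceeding 4.294 is 5, and checking k=5: (12)/(36) = 0.3333 > 0.32.

k = 5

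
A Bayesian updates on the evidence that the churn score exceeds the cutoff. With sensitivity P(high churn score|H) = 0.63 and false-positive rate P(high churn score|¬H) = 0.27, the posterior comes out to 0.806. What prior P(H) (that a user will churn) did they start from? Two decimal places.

P(H) = 0.64

Bayes' rule in odds form gives O(H|E) = O(H)·[P(E|H)/P(E|¬H)], hence O(H) = O(H|E)/LR.
Posterior odds = 0.806/(1−0.806) = 4.1546. LR = 0.63/0.27 = 2.3333.
Prior odds = 4.1546/2.3333 = 1.7806, so P(H) = 1.7806/(1+1.7806) ≈ 0.64.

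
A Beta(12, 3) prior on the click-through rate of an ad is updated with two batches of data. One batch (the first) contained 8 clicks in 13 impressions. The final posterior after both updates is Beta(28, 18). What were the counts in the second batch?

Sequential conjugate updates are equivalent to a single update on the pooled data, so total successes = posterior α − prior α and total failures = posterior β − prior β.
Total across both batches: 28−12=16 clicks, 18−3=15 non-clicks.
Subtract the first batch: 16−8=8 clicks and 15−5=10 non-clicks.

8 clicks and 10 non-clicks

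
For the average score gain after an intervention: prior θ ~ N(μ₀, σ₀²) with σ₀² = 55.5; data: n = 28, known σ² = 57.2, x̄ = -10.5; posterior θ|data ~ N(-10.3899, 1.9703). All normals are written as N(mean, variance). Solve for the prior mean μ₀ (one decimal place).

The posterior mean is a precision-weighted average: μ_n = (τ₀μ₀ + τ_data·x̄)/(τ₀+τ_data), with τ₀=1/σ₀² and τ_data=n/σ².
Here τ₀ = 1/55.5 = 0.018018 and τ_data = 28/57.2 = 0.489510, so τ_n = 0.507528.
Rearranging for μ₀: μ₀ = (μ_n·τ_n − τ_data·x̄)/τ₀ = (-10.3899·0.507528 − 0.489510·-10.5) / 0.018018 = -0.133310/0.018018 ≈ -7.4.

μ₀ = -7.4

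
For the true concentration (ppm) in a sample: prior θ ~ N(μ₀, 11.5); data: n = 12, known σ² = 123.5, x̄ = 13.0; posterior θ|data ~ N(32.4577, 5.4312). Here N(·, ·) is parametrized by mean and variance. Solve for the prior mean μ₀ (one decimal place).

With known observation variance, the Normal–Normal posterior has precision τ_n = τ₀ + n/σ² and mean μ_n = (τ₀μ₀ + (n/σ²)x̄)/τ_n.
Here τ₀ = 1/11.5 = 0.086957 and τ_data = 12/123.5 = 0.097166, so τ_n = 0.184123.
Rearranging for μ₀: μ₀ = (μ_n·τ_n − τ_data·x̄)/τ₀ = (32.4577·0.184123 − 0.097166·13.0) / 0.086957 = 4.713051/0.086957 ≈ 54.2.

μ₀ = 54.2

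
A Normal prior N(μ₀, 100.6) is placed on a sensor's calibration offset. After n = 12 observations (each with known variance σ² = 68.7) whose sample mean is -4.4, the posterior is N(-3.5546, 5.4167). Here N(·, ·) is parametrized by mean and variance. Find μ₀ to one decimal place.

μ₀ = 11.3

The posterior mean is a precision-weighted average: μ_n = (τ₀μ₀ + τ_data·x̄)/(τ₀+τ_data), with τ₀=1/σ₀² and τ_data=n/σ².
Here τ₀ = 1/100.6 = 0.009940 and τ_data = 12/68.7 = 0.174672, so τ_n = 0.184612.
Rearranging for μ₀: μ₀ = (μ_n·τ_n − τ_data·x̄)/τ₀ = (-3.5546·0.184612 − 0.174672·-4.4) / 0.009940 = 0.112335/0.009940 ≈ 11.3.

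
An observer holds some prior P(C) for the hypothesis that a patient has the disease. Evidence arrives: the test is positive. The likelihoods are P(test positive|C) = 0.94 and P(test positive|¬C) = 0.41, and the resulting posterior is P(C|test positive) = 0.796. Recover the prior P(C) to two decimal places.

P(C) = 0.63

Bayes' rule in odds form gives O(C|E) = O(C)·[P(E|C)/P(E|¬C)], hence O(C) = O(C|E)/LR.
Posterior odds = 0.796/(1−0.796) = 3.9020. LR = 0.94/0.41 = 2.2927.
Prior odds = 3.9020/2.2927 = 1.7019, so P(C) = 1.7019/(1+1.7019) ≈ 0.63.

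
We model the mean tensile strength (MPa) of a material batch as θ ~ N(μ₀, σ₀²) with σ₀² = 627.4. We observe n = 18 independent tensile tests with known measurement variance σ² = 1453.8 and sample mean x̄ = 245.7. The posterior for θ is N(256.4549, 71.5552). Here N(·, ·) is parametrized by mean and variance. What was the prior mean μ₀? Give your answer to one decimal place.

μ₀ = 340.0

The posterior mean is a precision-weighted average: μ_n = (τ₀μ₀ + τ_data·x̄)/(τ₀+τ_data), with τ₀=1/σ₀² and τ_data=n/σ².
Here τ₀ = 1/627.4 = 0.001594 and τ_data = 18/1453.8 = 0.012381, so τ_n = 0.013975.
Rearranging for μ₀: μ₀ = (μ_n·τ_n − τ_data·x̄)/τ₀ = (256.4549·0.013975 − 0.012381·245.7) / 0.001594 = 0.541946/0.001594 ≈ 340.0.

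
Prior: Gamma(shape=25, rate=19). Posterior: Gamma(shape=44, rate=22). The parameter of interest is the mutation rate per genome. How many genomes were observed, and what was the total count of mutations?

n = 3 genomes with total 19 mutations

Gamma–Poisson conjugacy: posterior shape = α + Σxᵢ, posterior rate = β + n.
Matching: Σxᵢ = 44 − 25 = 19 and n = 22 − 19 = 3.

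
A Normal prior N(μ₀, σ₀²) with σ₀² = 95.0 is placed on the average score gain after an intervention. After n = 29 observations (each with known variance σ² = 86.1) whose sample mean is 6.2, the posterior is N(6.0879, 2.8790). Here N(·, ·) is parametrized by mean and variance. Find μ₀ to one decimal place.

The posterior mean is a precision-weighted average: μ_n = (τ₀μ₀ + τ_data·x̄)/(τ₀+τ_data), with τ₀=1/σ₀² and τ_data=n/σ².
Here τ₀ = 1/95.0 = 0.010526 and τ_data = 29/86.1 = 0.336818, so τ_n = 0.347344.
Rearranging for μ₀: μ₀ = (μ_n·τ_n − τ_data·x̄)/τ₀ = (6.0879·0.347344 − 0.336818·6.2) / 0.010526 = 0.026324/0.010526 ≈ 2.5.

μ₀ = 2.5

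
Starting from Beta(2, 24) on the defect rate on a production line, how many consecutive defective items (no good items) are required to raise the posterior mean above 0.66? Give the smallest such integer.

After k defective items and 0 good items the posterior is Beta(2+k, 24), with mean (2+k)/(2+24+k).
Set (2+k)/(26+k) > 0.66 and solve: k > (0.66·26 − 2)/(1 − 0.66) = 44.588.
The smallest integer exceeding 44.588 is 45, and checking k=45: (47)/(71) = 0.6620 > 0.66.

k = 45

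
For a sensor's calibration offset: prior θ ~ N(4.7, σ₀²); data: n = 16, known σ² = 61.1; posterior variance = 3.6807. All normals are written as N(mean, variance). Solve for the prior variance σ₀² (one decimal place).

For the Normal–Normal model with known σ², precisions add: τ_n = τ₀ + n/σ².
So 1/σ₀² = 1/3.6807 − 16/61.1 = 0.271687 − 0.261866 = 0.009821.
Hence σ₀² = 1/0.009821 ≈ 101.8.

σ₀² = 101.8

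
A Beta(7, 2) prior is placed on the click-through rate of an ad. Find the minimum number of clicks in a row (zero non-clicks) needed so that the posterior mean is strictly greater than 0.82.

After k clicks and 0 non-clicks the posterior is Beta(7+k, 2), with mean (7+k)/(7+2+k).
Set (7+k)/(9+k) > 0.82 and solve: k > (0.82·9 − 7)/(1 − 0.82) = 2.111.
The smallest integer exceeding 2.111 is 3, and checking k=3: (10)/(12) = 0.8333 > 0.82.

k = 3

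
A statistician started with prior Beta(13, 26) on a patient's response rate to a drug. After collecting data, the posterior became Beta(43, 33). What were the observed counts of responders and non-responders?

A Beta(a, b) prior with s successes and f failures in binomial data gives a Beta(a+s, b+f) posterior.
Match parameters: s=43−13=30, f=33−26=7.

30 responders and 7 non-responders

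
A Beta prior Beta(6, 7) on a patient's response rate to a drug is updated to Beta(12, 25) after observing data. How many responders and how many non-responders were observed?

6 responders and 18 non-responders

Beta is conjugate to the binomial likelihood: posterior = Beta(α+s, β+f).
Match parameters: s=12−6=6, f=25−7=18.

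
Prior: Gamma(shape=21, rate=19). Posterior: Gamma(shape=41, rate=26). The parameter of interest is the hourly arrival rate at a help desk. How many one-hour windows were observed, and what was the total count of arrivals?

Gamma–Poisson conjugacy: posterior shape = α + Σxᵢ, posterior rate = β + n.
Matching: Σxᵢ = 41 − 21 = 20 and n = 26 − 19 = 7.

n = 7 one-hour windows with total 20 arrivals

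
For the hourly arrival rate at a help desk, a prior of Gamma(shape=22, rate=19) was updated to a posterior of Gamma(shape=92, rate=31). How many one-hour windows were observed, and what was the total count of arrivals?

A Gamma(α, β) prior (rate parametrization) on a Poisson rate with n observations summing to S gives posterior Gamma(α+S, β+n).
Matching: Σxᵢ = 92 − 22 = 70 and n = 31 − 19 = 12.

n = 12 one-hour windows with total 70 arrivals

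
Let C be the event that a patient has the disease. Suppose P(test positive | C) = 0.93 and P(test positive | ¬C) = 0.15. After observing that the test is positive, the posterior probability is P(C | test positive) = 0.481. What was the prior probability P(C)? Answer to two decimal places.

In odds form, posterior odds = prior odds × likelihood ratio, so prior odds = posterior odds ÷ LR.
Posterior odds = 0.481/(1−0.481) = 0.9268. LR = 0.93/0.15 = 6.2000.
Prior odds = 0.9268/6.2000 = 0.1495, so P(C) = 0.1495/(1+0.1495) ≈ 0.13.

P(C) = 0.13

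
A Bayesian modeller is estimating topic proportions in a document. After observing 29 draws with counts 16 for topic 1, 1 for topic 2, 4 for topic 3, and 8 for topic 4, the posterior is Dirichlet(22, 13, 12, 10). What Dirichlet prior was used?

For a Dirichlet(α) prior with multinomial counts c, the posterior is Dirichlet(α + c) componentwise.
Subtract each count from the matching posterior parameter: 22−16=6, 13−1=12, 12−4=8, 10−8=2.

Dirichlet(6, 12, 8, 2)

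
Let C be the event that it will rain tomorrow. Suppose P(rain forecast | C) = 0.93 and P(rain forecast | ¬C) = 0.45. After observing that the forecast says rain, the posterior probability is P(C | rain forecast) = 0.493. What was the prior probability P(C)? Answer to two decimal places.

P(C) = 0.32

Bayes' rule in odds form gives O(C|E) = O(C)·[P(E|C)/P(E|¬C)], hence O(C) = O(C|E)/LR.
Posterior odds = 0.493/(1−0.493) = 0.9724. LR = 0.93/0.45 = 2.0667.
Prior odds = 0.9724/2.0667 = 0.4705, so P(C) = 0.4705/(1+0.4705) ≈ 0.32.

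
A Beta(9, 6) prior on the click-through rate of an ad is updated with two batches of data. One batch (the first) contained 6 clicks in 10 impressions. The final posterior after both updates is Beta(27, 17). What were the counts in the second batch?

Because Beta–binomial updating is additive in the counts, the combined data contributed (α_post−α_prior, β_post−β_prior) successes and failures.
Total across both batches: 27−9=18 clicks, 17−6=11 non-clicks.
Subtract the first batch: 18−6=12 clicks and 11−4=7 non-clicks.

12 clicks and 7 non-clicks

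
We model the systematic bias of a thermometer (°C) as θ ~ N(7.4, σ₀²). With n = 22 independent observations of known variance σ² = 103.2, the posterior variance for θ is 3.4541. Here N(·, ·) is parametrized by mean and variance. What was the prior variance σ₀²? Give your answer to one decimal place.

Posterior precision equals prior precision plus data precision: 1/σ_n² = 1/σ₀² + n/σ².
So 1/σ₀² = 1/3.4541 − 22/103.2 = 0.289511 − 0.213178 = 0.076333.
Hence σ₀² = 1/0.076333 ≈ 13.1.

σ₀² = 13.1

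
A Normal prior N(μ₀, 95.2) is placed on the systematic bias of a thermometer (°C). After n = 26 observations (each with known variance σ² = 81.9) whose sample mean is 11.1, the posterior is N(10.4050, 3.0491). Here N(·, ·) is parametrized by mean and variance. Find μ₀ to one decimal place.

μ₀ = -10.6

The posterior mean is a precision-weighted average: μ_n = (τ₀μ₀ + τ_data·x̄)/(τ₀+τ_data), with τ₀=1/σ₀² and τ_data=n/σ².
Here τ₀ = 1/95.2 = 0.010504 and τ_data = 26/81.9 = 0.317460, so τ_n = 0.327964.
Rearranging for μ₀: μ₀ = (μ_n·τ_n − τ_data·x̄)/τ₀ = (10.4050·0.327964 − 0.317460·11.1) / 0.010504 = -0.111341/0.010504 ≈ -10.6.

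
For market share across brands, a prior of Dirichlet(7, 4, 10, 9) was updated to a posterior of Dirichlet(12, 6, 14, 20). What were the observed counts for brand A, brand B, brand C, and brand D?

counts (5, 2, 4, 11)

For a Dirichlet(α) prior with multinomial counts c, the posterior is Dirichlet(α + c) componentwise.
Counts are posterior − prior componentwise: 12−7=5, 6−4=2, 14−10=4, 20−9=11.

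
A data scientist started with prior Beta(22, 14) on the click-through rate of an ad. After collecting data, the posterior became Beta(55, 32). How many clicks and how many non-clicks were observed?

Under Beta–binomial conjugacy the posterior parameters are (α+s, β+f).
So s = 55 − 22 = 33 and f = 32 − 14 = 18.

33 clicks and 18 non-clicks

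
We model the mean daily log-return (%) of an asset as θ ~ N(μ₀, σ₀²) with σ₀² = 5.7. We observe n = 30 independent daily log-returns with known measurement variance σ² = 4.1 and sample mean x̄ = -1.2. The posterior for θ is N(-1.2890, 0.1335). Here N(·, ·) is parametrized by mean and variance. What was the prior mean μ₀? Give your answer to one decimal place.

μ₀ = -5.0

With known observation variance, the Normal–Normal posterior has precision τ_n = τ₀ + n/σ² and mean μ_n = (τ₀μ₀ + (n/σ²)x̄)/τ_n.
Here τ₀ = 1/5.7 = 0.175439 and τ_data = 30/4.1 = 7.317073, so τ_n = 7.492512.
Rearranging for μ₀: μ₀ = (μ_n·τ_n − τ_data·x̄)/τ₀ = (-1.2890·7.492512 − 7.317073·-1.2) / 0.175439 = -0.877360/0.175439 ≈ -5.0.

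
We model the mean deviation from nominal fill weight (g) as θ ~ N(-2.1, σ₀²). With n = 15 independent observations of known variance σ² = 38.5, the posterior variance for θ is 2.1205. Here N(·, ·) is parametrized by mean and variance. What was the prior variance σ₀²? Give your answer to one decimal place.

Posterior precision equals prior precision plus data precision: 1/σ_n² = 1/σ₀² + n/σ².
So 1/σ₀² = 1/2.1205 − 15/38.5 = 0.471587 − 0.389610 = 0.081977.
Hence σ₀² = 1/0.081977 ≈ 12.2.

σ₀² = 12.2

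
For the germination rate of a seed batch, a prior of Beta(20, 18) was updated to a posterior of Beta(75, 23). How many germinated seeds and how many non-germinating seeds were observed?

Under Beta–binomial conjugacy the posterior parameters are (a+s, b+f).
So s = 75 − 20 = 55 and f = 23 − 18 = 5.

55 germinated seeds and 5 non-germinating seeds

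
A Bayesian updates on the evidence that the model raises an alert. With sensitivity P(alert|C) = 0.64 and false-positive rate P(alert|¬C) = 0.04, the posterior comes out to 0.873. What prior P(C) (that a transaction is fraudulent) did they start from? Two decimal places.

Bayes' rule in odds form gives O(C|E) = O(C)·[P(E|C)/P(E|¬C)], hence O(C) = O(C|E)/LR.
Posterior odds = 0.873/(1−0.873) = 6.8740. LR = 0.64/0.04 = 16.0000.
Prior odds = 6.8740/16.0000 = 0.4296, so P(C) = 0.4296/(1+0.4296) ≈ 0.30.

P(C) = 0.30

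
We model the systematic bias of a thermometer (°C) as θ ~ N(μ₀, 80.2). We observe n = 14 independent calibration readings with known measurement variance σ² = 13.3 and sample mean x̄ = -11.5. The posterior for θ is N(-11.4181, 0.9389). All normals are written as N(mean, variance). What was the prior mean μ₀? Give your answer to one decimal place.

With known observation variance, the Normal–Normal posterior has precision τ_n = τ₀ + n/σ² and mean μ_n = (τ₀μ₀ + (n/σ²)x̄)/τ_n.
Here τ₀ = 1/80.2 = 0.012469 and τ_data = 14/13.3 = 1.052632, so τ_n = 1.065101.
Rearranging for μ₀: μ₀ = (μ_n·τ_n − τ_data·x̄)/τ₀ = (-11.4181·1.065101 − 1.052632·-11.5) / 0.012469 = -0.056162/0.012469 ≈ -4.5.

μ₀ = -4.5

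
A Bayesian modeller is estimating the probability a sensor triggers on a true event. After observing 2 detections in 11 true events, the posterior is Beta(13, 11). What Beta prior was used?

Under Beta–binomial conjugacy the posterior parameters are (a+s, b+f).
So a = 13 − 2 = 11 and b = 11 − 9 = 2.

Beta(11, 2)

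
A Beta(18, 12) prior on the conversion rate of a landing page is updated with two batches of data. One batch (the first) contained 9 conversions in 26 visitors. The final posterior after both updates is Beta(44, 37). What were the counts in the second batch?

17 conversions and 8 bounces

Sequential conjugate updates are equivalent to a single update on the pooled data, so total successes = posterior α − prior α and total failures = posterior β − prior β.
Total across both batches: 44−18=26 conversions, 37−12=25 bounces.
Subtract the first batch: 26−9=17 conversions and 25−17=8 bounces.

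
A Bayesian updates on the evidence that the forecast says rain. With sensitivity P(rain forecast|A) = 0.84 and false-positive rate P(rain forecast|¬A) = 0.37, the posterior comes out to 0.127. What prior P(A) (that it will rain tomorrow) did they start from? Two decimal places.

P(A) = 0.06

In odds form, posterior odds = prior odds × likelihood ratio, so prior odds = posterior odds ÷ LR.
Posterior odds = 0.127/(1−0.127) = 0.1455. LR = 0.84/0.37 = 2.2703.
Prior odds = 0.1455/2.2703 = 0.0641, so P(A) = 0.0641/(1+0.0641) ≈ 0.06.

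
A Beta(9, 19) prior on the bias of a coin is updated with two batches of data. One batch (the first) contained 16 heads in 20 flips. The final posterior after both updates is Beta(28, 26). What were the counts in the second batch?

Because Beta–binomial updating is additive in the counts, the combined data contributed (α_post−α_prior, β_post−β_prior) successes and failures.
Total across both batches: 28−9=19 heads, 26−19=7 tails.
Subtract the first batch: 19−16=3 heads and 7−4=3 tails.

3 heads and 3 tails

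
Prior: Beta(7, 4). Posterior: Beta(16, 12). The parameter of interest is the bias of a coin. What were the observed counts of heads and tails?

A Beta(a, b) prior with s successes and f failures in binomial data gives a Beta(a+s, b+f) posterior.
Match parameters: s=16−7=9, f=12−4=8.

9 heads and 8 tails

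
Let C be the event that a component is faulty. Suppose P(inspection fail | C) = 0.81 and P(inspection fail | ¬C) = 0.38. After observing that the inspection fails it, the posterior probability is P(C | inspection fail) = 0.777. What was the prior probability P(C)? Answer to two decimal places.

P(C) = 0.62

In odds form, posterior odds = prior odds × likelihood ratio, so prior odds = posterior odds ÷ LR.
Posterior odds = 0.777/(1−0.777) = 3.4843. LR = 0.81/0.38 = 2.1316.
Prior odds = 3.4843/2.1316 = 1.6346, so P(C) = 1.6346/(1+1.6346) ≈ 0.62.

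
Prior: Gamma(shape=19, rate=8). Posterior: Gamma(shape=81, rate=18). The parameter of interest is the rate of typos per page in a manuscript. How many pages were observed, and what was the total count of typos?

n = 10 pages with total 62 typos

Gamma–Poisson conjugacy: posterior shape = α + Σxᵢ, posterior rate = β + n.
Matching: Σxᵢ = 81 − 19 = 62 and n = 18 − 8 = 10.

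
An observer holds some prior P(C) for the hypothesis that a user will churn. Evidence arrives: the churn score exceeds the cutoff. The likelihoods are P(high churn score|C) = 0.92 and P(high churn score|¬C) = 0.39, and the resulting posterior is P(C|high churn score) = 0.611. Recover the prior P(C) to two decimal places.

P(C) = 0.40

In odds form, posterior odds = prior odds × likelihood ratio, so prior odds = posterior odds ÷ LR.
Posterior odds = 0.611/(1−0.611) = 1.5707. LR = 0.92/0.39 = 2.3590.
Prior odds = 1.5707/2.3590 = 0.6658, so P(C) = 0.6658/(1+0.6658) ≈ 0.40.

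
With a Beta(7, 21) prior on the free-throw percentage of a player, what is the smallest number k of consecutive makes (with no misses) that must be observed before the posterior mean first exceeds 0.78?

k = 68

After k makes and 0 misses the posterior is Beta(7+k, 21), with mean (7+k)/(7+21+k).
Set (7+k)/(28+k) > 0.78 and solve: k > (0.78·28 − 7)/(1 − 0.78) = 67.455.
The smallest integer exceeding 67.455 is 68, and checking k=68: (75)/(96) = 0.7812 > 0.78.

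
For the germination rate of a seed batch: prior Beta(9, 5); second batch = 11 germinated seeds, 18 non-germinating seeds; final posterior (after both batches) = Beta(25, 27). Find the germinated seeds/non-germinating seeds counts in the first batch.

5 germinated seeds and 4 non-germinating seeds

Because Beta–binomial updating is additive in the counts, the combined data contributed (α_post−α_prior, β_post−β_prior) successes and failures.
Total across both batches: 25−9=16 germinated seeds, 27−5=22 non-germinating seeds.
Subtract the second batch: 16−11=5 germinated seeds and 22−18=4 non-germinating seeds.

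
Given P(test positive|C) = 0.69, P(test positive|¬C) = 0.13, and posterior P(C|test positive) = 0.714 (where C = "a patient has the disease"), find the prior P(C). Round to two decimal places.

P(C) = 0.32

Bayes' rule in odds form gives O(C|E) = O(C)·[P(E|C)/P(E|¬C)], hence O(C) = O(C|E)/LR.
Posterior odds = 0.714/(1−0.714) = 2.4965. LR = 0.69/0.13 = 5.3077.
Prior odds = 2.4965/5.3077 = 0.4704, so P(C) = 0.4704/(1+0.4704) ≈ 0.32.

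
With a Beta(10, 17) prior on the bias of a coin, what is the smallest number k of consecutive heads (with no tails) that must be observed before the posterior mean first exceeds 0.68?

k = 27

After k heads and 0 tails the posterior is Beta(10+k, 17), with mean (10+k)/(10+17+k).
Set (10+k)/(27+k) > 0.68 and solve: k > (0.68·27 − 10)/(1 − 0.68) = 26.125.
The smallest integer exceeding 26.125 is 27.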